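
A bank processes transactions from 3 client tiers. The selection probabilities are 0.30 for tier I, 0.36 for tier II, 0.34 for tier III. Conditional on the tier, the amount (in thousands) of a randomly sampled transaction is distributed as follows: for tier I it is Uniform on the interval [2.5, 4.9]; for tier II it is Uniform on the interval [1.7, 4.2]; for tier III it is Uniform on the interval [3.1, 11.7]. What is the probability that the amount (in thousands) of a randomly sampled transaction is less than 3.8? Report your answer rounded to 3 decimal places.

Conditional on each tier, P(X < 3.8): I: 0.541667; II: 0.84; III: 0.0813953.
By total probability, P(X < 3.8) = 0.3·0.541667 + 0.36·0.84 + 0.34·0.0813953 = 0.492574.

0.493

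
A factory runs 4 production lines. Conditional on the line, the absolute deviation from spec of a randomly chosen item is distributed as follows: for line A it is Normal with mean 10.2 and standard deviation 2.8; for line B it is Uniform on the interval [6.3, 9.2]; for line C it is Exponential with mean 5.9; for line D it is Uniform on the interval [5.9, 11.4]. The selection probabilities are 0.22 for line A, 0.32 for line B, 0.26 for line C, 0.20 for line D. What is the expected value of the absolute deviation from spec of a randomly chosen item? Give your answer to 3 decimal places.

7.988

Component means — A: 10.2; B: 7.75; C: 5.9; D: 8.65.
E[X] = 0.22·10.2 + 0.32·7.75 + 0.26·5.9 + 0.2·8.65 = 7.988.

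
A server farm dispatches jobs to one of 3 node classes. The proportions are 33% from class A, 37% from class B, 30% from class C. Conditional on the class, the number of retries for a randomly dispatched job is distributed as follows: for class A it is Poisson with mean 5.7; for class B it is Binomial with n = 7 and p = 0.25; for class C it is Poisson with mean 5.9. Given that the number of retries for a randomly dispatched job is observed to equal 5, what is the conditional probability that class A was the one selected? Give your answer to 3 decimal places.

0.510

Likelihoods P(X=5 | ·): A: 0.16777; B: 0.0115356; C: 0.163208.
Posterior ∝ prior × likelihood. Numerator for A: 0.33·0.16777 = 0.0553641.
Normalizing constant: 0.33·0.16777 + 0.37·0.0115356 + 0.3·0.163208 = 0.108595.
P(A | observation) = 0.0553641 / 0.108595 = 0.509823.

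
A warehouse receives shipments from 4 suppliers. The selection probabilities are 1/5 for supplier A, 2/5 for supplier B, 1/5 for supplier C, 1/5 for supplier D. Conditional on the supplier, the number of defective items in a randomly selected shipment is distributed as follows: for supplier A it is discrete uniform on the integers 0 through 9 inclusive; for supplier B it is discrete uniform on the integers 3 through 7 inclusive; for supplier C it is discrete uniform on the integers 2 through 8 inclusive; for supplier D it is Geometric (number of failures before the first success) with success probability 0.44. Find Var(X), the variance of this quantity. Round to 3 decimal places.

5.942

Per component, A: μ=4.5, E[X²]=28.5; B: μ=5, E[X²]=27; C: μ=5, E[X²]=29; D: μ=1.27273, E[X²]=4.5124.
E[X] = 0.2·4.5 + 0.4·5 + 0.2·5 + 0.2·1.27273 = 4.15455.
E[X²] = 0.2·28.5 + 0.4·27 + 0.2·29 + 0.2·4.5124 = 23.2025.
Var(X) = E[X²] − (E[X])² = 23.2025 − 17.2602 = 5.94223.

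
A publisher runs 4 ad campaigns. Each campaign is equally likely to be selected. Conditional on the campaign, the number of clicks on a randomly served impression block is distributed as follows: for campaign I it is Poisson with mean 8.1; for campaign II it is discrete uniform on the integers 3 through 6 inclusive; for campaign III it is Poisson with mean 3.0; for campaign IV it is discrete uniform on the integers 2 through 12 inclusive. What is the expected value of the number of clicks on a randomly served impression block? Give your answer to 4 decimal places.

5.6500

Component means — I: 8.1; II: 4.5; III: 3; IV: 7.
E[X] = 0.25·8.1 + 0.25·4.5 + 0.25·3 + 0.25·7 = 5.65.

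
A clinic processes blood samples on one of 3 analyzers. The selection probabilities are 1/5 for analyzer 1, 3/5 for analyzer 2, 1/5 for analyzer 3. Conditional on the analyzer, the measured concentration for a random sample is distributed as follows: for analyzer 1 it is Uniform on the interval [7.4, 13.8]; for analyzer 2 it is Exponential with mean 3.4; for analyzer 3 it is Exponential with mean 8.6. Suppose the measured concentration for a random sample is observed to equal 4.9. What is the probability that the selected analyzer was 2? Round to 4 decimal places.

Likelihoods f(4.9 | ·): 1: 0; 2: 0.0696027; 3: 0.0657741.
Posterior ∝ prior × likelihood. Numerator for 2: 0.6·0.0696027 = 0.0417616.
Normalizing constant: 0.2·0 + 0.6·0.0696027 + 0.2·0.0657741 = 0.0549164.
P(2 | observation) = 0.0417616 / 0.0549164 = 0.760458.

0.7605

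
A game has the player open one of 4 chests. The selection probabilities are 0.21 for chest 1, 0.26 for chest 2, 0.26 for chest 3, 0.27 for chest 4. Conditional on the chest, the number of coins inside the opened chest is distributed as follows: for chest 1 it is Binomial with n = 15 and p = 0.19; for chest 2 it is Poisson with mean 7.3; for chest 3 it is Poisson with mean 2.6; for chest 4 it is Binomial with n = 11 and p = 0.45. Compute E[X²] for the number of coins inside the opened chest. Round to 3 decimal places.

For each component E[X²] = Var + (mean)², giving 1: 10.431; 2: 60.59; 3: 9.36; 4: 27.225.
Overall E[X²] = 0.21·10.431 + 0.26·60.59 + 0.26·9.36 + 0.27·27.225 = 27.7283.

27.728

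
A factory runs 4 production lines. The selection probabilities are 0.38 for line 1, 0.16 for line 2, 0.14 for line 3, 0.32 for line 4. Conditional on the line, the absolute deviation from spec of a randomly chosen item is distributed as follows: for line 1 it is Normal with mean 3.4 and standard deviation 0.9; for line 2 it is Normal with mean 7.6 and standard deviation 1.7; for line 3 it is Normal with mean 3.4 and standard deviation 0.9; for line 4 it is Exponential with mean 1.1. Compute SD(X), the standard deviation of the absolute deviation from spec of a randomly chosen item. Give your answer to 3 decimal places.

2.405

Per component, 1: μ=3.4, E[X²]=12.37; 2: μ=7.6, E[X²]=60.65; 3: μ=3.4, E[X²]=12.37; 4: μ=1.1, E[X²]=2.42.
E[X] = 0.38·3.4 + 0.16·7.6 + 0.14·3.4 + 0.32·1.1 = 3.336.
E[X²] = 0.38·12.37 + 0.16·60.65 + 0.14·12.37 + 0.32·2.42 = 16.9108.
Var(X) = E[X²] − (E[X])² = 16.9108 − 11.1289 = 5.7819.
SD(X) = √5.7819 = 2.40456.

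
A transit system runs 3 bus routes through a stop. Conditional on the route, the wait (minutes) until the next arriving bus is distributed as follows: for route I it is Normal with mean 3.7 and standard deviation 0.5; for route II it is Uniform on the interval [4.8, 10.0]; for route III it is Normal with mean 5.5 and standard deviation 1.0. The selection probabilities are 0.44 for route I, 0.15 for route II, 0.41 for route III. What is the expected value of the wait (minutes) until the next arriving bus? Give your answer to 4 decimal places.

4.9930

Component means — I: 3.7; II: 7.4; III: 5.5.
E[X] = 0.44·3.7 + 0.15·7.4 + 0.41·5.5 = 4.993.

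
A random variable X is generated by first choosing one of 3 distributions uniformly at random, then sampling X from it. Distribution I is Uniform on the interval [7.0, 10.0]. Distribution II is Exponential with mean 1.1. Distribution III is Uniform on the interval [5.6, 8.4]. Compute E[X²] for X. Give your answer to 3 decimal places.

For each component E[X²] = Var + (mean)², giving I: 73; II: 2.42; III: 49.6533.
Overall E[X²] = 0.333333·73 + 0.333333·2.42 + 0.333333·49.6533 = 41.6911.

41.691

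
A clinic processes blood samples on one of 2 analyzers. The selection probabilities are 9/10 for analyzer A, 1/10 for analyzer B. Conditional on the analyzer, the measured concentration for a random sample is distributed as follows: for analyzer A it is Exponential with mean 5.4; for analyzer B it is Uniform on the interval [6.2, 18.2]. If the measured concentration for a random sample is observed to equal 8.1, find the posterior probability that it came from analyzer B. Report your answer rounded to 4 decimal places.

0.1831

Likelihoods f(8.1 | ·): A: 0.0413204; B: 0.0833333.
Posterior ∝ prior × likelihood. Numerator for B: 0.1·0.0833333 = 0.00833333.
Normalizing constant: 0.9·0.0413204 + 0.1·0.0833333 = 0.0455217.
P(B | observation) = 0.00833333 / 0.0455217 = 0.183063.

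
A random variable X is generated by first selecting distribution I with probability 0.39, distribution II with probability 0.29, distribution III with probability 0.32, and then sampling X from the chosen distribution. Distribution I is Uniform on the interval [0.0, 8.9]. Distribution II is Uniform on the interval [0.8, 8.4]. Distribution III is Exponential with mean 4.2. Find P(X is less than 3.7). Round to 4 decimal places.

0.4602

Conditional on each component, P(X < 3.7): I: 0.41573; II: 0.381579; III: 0.585612.
By total probability, P(X < 3.7) = 0.39·0.41573 + 0.29·0.381579 + 0.32·0.585612 = 0.460189.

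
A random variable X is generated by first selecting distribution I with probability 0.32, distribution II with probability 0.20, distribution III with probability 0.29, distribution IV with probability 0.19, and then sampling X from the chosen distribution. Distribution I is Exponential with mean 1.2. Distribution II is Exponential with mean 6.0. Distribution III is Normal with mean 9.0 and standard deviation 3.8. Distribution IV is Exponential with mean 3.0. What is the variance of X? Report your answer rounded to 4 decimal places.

Per component, I: μ=1.2, E[X²]=2.88; II: μ=6, E[X²]=72; III: μ=9, E[X²]=95.44; IV: μ=3, E[X²]=18.
E[X] = 0.32·1.2 + 0.2·6 + 0.29·9 + 0.19·3 = 4.764.
E[X²] = 0.32·2.88 + 0.2·72 + 0.29·95.44 + 0.19·18 = 46.4192.
Var(X) = E[X²] − (E[X])² = 46.4192 − 22.6957 = 23.7235.

23.7235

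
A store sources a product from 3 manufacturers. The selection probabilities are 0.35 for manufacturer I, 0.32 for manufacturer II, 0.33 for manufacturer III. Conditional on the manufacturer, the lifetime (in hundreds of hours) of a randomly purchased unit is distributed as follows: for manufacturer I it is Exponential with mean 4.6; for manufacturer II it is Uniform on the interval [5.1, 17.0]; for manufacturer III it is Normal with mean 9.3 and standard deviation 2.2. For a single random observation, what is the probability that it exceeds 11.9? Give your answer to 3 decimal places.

Conditional on each manufacturer, P(X > 11.9): I: 0.0752487; II: 0.428571; III: 0.118639.
By total probability, P(X > 11.9) = 0.35·0.0752487 + 0.32·0.428571 + 0.33·0.118639 = 0.202631.

0.203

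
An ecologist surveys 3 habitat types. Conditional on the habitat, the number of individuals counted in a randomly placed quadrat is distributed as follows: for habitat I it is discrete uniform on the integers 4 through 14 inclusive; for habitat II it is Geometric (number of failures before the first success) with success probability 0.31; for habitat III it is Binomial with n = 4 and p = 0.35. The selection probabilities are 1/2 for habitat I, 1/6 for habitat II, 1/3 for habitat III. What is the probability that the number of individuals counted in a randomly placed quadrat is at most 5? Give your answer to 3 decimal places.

Conditional on each habitat, P(X ≤ 5): I: 0.181818; II: 0.892082; III: 1.
By total probability, P(X ≤ 5) = 0.5·0.181818 + 0.166667·0.892082 + 0.333333·1 = 0.572923.

0.573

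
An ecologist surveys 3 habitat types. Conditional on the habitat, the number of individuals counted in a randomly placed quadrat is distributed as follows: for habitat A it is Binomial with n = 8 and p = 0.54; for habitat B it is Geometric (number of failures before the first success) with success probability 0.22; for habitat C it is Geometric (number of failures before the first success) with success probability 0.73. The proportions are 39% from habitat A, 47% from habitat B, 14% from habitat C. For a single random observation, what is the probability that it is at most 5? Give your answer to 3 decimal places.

Conditional on each habitat, P(X ≤ 5): A: 0.796592; B: 0.7748; C: 0.999613.
By total probability, P(X ≤ 5) = 0.39·0.796592 + 0.47·0.7748 + 0.14·0.999613 = 0.814773.

0.815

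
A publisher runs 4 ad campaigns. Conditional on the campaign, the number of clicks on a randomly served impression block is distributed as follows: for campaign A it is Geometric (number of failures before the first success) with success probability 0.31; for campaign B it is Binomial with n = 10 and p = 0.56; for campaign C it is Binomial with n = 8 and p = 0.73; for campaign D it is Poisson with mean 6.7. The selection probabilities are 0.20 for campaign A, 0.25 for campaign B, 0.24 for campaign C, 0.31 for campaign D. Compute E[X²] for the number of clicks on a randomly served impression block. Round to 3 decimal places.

35.440

For each component E[X²] = Var + (mean)², giving A: 12.1342; B: 33.824; C: 35.6824; D: 51.59.
Overall E[X²] = 0.2·12.1342 + 0.25·33.824 + 0.24·35.6824 + 0.31·51.59 = 35.4395.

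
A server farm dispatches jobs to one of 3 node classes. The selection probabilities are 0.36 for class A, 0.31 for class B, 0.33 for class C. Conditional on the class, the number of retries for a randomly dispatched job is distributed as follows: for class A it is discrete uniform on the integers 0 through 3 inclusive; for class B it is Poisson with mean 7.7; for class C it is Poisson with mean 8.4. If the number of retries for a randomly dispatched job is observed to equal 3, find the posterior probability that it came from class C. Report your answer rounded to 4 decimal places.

0.0679

Likelihoods P(X=3 | ·): A: 0.25; B: 0.0344551; C: 0.0222133.
Posterior ∝ prior × likelihood. Numerator for C: 0.33·0.0222133 = 0.00733039.
Normalizing constant: 0.36·0.25 + 0.31·0.0344551 + 0.33·0.0222133 = 0.108011.
P(C | observation) = 0.00733039 / 0.108011 = 0.0678667.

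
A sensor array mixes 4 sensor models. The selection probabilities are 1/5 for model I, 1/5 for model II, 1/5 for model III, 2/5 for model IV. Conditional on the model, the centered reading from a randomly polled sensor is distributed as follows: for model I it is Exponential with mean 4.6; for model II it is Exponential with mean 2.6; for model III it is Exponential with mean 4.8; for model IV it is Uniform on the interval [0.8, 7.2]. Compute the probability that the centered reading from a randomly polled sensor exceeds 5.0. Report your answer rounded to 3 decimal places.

0.305

Conditional on each model, P(X > 5.0): I: 0.337241; II: 0.146157; III: 0.352866; IV: 0.34375.
By total probability, P(X > 5.0) = 0.2·0.337241 + 0.2·0.146157 + 0.2·0.352866 + 0.4·0.34375 = 0.304753.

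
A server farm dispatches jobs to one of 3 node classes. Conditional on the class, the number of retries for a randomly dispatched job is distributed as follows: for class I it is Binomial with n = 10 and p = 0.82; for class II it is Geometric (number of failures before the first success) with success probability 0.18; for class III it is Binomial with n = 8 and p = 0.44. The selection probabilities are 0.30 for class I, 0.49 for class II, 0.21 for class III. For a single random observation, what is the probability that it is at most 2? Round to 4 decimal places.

Conditional on each class, P(X ≤ 2): I: 3.50064e-05; II: 0.448632; III: 0.237648.
By total probability, P(X ≤ 2) = 0.3·3.50064e-05 + 0.49·0.448632 + 0.21·0.237648 = 0.269746.

0.2697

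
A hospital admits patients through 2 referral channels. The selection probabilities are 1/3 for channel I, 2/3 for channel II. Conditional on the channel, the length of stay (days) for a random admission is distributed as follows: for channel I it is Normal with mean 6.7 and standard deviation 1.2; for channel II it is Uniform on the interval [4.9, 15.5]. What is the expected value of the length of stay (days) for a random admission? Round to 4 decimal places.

9.0333

Component means — I: 6.7; II: 10.2.
E[X] = 0.333333·6.7 + 0.666667·10.2 = 9.03333.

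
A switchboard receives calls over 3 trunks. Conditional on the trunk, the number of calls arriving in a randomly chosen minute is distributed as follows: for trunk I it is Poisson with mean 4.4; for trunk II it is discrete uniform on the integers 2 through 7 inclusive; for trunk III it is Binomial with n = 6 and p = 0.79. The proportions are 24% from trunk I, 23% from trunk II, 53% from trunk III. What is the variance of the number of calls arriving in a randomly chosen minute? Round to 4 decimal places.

2.2767

Per component, I: μ=4.4, E[X²]=23.76; II: μ=4.5, E[X²]=23.1667; III: μ=4.74, E[X²]=23.463.
E[X] = 0.24·4.4 + 0.23·4.5 + 0.53·4.74 = 4.6032.
E[X²] = 0.24·23.76 + 0.23·23.1667 + 0.53·23.463 = 23.4661.
Var(X) = E[X²] − (E[X])² = 23.4661 − 21.1895 = 2.27667.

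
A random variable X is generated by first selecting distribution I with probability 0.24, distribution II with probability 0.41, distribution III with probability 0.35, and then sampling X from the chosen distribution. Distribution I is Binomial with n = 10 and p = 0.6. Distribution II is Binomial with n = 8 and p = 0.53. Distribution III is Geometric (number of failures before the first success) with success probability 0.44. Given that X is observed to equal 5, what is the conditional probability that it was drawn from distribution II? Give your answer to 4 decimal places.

0.6377

Likelihoods P(X=5 | ·): I: 0.200658; II: 0.243143; III: 0.0242322.
Posterior ∝ prior × likelihood. Numerator for II: 0.41·0.243143 = 0.0996884.
Normalizing constant: 0.24·0.200658 + 0.41·0.243143 + 0.35·0.0242322 = 0.156328.
P(II | observation) = 0.0996884 / 0.156328 = 0.637689.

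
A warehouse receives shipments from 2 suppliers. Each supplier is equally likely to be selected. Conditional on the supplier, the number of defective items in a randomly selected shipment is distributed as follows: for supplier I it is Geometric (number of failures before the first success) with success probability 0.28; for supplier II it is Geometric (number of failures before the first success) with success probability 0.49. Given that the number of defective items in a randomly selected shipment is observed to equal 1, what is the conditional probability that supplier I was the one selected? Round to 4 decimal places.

0.4465

Likelihoods P(X=1 | ·): I: 0.2016; II: 0.2499.
Posterior ∝ prior × likelihood. Numerator for I: 0.5·0.2016 = 0.1008.
Normalizing constant: 0.5·0.2016 + 0.5·0.2499 = 0.22575.
P(I | observation) = 0.1008 / 0.22575 = 0.446512.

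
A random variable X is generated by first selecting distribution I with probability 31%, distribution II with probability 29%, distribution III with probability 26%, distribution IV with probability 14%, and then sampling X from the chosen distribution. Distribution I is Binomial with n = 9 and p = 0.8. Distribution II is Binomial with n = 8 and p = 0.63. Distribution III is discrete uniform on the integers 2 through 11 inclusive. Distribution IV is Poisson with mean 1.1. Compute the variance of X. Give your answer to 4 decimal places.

Per component, I: μ=7.2, E[X²]=53.28; II: μ=5.04, E[X²]=27.2664; III: μ=6.5, E[X²]=50.5; IV: μ=1.1, E[X²]=2.31.
E[X] = 0.31·7.2 + 0.29·5.04 + 0.26·6.5 + 0.14·1.1 = 5.5376.
E[X²] = 0.31·53.28 + 0.29·27.2664 + 0.26·50.5 + 0.14·2.31 = 37.8775.
Var(X) = E[X²] − (E[X])² = 37.8775 − 30.665 = 7.21244.

7.2124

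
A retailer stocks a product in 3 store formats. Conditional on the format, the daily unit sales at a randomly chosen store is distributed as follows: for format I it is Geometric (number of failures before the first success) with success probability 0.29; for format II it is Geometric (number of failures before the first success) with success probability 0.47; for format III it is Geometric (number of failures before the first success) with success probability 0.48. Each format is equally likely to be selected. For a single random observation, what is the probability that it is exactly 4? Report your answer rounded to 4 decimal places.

Conditional on each format, P(X = 4): I: 0.0736939; II: 0.0370853; III: 0.0350958.
By total probability, P(X = 4) = 0.333333·0.0736939 + 0.333333·0.0370853 + 0.333333·0.0350958 = 0.048625.

0.0486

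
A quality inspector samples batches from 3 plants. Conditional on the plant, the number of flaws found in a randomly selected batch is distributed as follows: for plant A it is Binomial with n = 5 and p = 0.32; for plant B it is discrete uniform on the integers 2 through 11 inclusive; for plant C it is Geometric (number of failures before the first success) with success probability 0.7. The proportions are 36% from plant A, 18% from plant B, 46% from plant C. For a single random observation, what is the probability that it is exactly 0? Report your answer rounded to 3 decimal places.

Conditional on each plant, P(X = 0): A: 0.145393; B: 0; C: 0.7.
By total probability, P(X = 0) = 0.36·0.145393 + 0.18·0 + 0.46·0.7 = 0.374342.

0.374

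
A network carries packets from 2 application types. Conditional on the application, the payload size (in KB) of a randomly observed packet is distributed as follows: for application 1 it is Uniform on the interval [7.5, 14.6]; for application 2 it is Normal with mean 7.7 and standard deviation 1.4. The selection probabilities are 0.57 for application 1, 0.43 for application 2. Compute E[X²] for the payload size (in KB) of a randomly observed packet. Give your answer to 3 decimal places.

98.330

For each component E[X²] = Var + (mean)², giving 1: 126.303; 2: 61.25.
Overall E[X²] = 0.57·126.303 + 0.43·61.25 = 98.3304.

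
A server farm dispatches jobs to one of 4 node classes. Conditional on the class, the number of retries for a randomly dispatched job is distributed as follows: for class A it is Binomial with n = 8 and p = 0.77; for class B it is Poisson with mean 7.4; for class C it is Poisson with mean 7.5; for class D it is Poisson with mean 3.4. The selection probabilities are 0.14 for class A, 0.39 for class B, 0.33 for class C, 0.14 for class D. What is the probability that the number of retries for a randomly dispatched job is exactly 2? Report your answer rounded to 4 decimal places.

Conditional on each class, P(X = 2): A: 0.00245757; B: 0.0167361; C: 0.0155555; D: 0.192898.
By total probability, P(X = 2) = 0.14·0.00245757 + 0.39·0.0167361 + 0.33·0.0155555 + 0.14·0.192898 = 0.0390101.

0.0390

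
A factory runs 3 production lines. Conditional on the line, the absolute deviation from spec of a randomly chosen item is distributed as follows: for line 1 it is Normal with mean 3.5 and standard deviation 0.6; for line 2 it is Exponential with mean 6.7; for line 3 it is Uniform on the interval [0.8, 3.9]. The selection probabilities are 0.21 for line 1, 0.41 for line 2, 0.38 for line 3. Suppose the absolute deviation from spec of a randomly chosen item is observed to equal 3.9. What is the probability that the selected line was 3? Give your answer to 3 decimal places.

Likelihoods f(3.9 | ·): 1: 0.532413; 2: 0.0833925; 3: 0.322581.
Posterior ∝ prior × likelihood. Numerator for 3: 0.38·0.322581 = 0.122581.
Normalizing constant: 0.21·0.532413 + 0.41·0.0833925 + 0.38·0.322581 = 0.268578.
P(3 | observation) = 0.122581 / 0.268578 = 0.456406.

0.456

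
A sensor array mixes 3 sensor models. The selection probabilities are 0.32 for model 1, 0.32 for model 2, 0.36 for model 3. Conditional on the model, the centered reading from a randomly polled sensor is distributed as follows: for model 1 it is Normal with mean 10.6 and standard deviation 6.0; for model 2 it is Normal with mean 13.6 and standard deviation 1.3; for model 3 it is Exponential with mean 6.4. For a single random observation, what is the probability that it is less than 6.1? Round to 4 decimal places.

Conditional on each model, P(X < 6.1): 1: 0.226627; 2: 3.98171e-09; 3: 0.614466.
By total probability, P(X < 6.1) = 0.32·0.226627 + 0.32·3.98171e-09 + 0.36·0.614466 = 0.293728.

0.2937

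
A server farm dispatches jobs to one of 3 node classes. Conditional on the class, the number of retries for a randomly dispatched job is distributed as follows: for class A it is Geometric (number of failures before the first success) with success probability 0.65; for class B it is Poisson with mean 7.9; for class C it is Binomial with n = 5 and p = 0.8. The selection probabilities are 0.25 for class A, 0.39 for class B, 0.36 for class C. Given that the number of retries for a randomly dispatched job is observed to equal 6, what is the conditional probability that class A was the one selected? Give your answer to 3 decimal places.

Likelihoods P(X=6 | ·): A: 0.00119487; B: 0.125171; C: 0.
Posterior ∝ prior × likelihood. Numerator for A: 0.25·0.00119487 = 0.000298718.
Normalizing constant: 0.25·0.00119487 + 0.39·0.125171 + 0.36·0 = 0.0491154.
P(A | observation) = 0.000298718 / 0.0491154 = 0.00608197.

0.006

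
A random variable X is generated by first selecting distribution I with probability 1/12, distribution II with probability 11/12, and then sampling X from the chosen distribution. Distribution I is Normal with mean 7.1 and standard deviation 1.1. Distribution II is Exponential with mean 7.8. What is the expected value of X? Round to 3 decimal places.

Component means — I: 7.1; II: 7.8.
E[X] = 0.0833333·7.1 + 0.916667·7.8 = 7.74167.

7.742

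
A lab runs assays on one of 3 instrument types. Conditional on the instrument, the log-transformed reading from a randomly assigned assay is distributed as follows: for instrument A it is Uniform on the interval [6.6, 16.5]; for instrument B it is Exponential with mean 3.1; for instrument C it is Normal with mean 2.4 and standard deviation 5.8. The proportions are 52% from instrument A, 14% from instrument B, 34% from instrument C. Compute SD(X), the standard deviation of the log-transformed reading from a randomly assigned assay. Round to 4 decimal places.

Per component, A: μ=11.55, E[X²]=141.57; B: μ=3.1, E[X²]=19.22; C: μ=2.4, E[X²]=39.4.
E[X] = 0.52·11.55 + 0.14·3.1 + 0.34·2.4 = 7.256.
E[X²] = 0.52·141.57 + 0.14·19.22 + 0.34·39.4 = 89.7032.
Var(X) = E[X²] − (E[X])² = 89.7032 − 52.6495 = 37.0537.
SD(X) = √37.0537 = 6.08717.

6.0872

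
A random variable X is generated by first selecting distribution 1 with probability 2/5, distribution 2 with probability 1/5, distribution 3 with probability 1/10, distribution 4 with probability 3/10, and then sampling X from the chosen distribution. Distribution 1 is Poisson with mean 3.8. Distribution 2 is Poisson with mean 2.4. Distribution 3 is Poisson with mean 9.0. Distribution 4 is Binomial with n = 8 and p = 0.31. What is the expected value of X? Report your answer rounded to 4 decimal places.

Component means — 1: 3.8; 2: 2.4; 3: 9; 4: 2.48.
E[X] = 0.4·3.8 + 0.2·2.4 + 0.1·9 + 0.3·2.48 = 3.644.

3.6440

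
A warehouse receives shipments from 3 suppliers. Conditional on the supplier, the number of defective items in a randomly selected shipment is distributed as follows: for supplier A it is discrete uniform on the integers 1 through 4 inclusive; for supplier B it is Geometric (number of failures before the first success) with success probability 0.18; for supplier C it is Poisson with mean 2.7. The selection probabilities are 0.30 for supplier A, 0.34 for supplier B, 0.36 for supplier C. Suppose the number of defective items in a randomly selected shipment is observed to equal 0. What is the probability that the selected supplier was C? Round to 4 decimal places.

0.2833

Likelihoods P(X=0 | ·): A: 0; B: 0.18; C: 0.0672055.
Posterior ∝ prior × likelihood. Numerator for C: 0.36·0.0672055 = 0.024194.
Normalizing constant: 0.3·0 + 0.34·0.18 + 0.36·0.0672055 = 0.085394.
P(C | observation) = 0.024194 / 0.085394 = 0.283322.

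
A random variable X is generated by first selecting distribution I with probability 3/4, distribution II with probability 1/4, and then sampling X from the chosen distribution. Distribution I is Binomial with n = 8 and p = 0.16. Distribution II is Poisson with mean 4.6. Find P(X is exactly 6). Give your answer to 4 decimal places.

0.0333

Conditional on each component, P(X = 6): I: 0.000331464; II: 0.13227.
By total probability, P(X = 6) = 0.75·0.000331464 + 0.25·0.13227 = 0.033316.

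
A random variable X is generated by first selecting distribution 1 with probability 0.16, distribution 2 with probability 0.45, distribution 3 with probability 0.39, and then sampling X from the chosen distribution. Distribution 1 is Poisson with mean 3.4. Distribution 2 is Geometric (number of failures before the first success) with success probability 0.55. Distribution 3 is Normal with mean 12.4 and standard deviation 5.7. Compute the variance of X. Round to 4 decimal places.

Per component, 1: μ=3.4, E[X²]=14.96; 2: μ=0.818182, E[X²]=2.15702; 3: μ=12.4, E[X²]=186.25.
E[X] = 0.16·3.4 + 0.45·0.818182 + 0.39·12.4 = 5.74818.
E[X²] = 0.16·14.96 + 0.45·2.15702 + 0.39·186.25 = 76.0018.
Var(X) = E[X²] − (E[X])² = 76.0018 − 33.0416 = 42.9602.

42.9602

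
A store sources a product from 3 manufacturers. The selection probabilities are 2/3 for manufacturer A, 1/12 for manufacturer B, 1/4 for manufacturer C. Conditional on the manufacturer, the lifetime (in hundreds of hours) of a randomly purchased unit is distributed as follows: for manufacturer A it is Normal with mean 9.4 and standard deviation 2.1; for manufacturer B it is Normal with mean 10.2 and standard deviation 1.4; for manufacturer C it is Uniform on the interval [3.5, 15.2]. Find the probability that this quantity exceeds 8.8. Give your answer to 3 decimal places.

0.615

Conditional on each manufacturer, P(X > 8.8): A: 0.612452; B: 0.841345; C: 0.547009.
By total probability, P(X > 8.8) = 0.666667·0.612452 + 0.0833333·0.841345 + 0.25·0.547009 = 0.615165.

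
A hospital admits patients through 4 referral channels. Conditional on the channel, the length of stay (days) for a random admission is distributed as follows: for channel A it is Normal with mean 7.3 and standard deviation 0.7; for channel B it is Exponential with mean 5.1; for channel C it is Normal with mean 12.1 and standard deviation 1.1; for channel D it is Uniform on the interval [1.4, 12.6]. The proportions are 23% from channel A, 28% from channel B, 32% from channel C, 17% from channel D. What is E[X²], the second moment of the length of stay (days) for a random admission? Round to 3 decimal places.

For each component E[X²] = Var + (mean)², giving A: 53.78; B: 52.02; C: 147.62; D: 59.4533.
Overall E[X²] = 0.23·53.78 + 0.28·52.02 + 0.32·147.62 + 0.17·59.4533 = 84.2805.

84.280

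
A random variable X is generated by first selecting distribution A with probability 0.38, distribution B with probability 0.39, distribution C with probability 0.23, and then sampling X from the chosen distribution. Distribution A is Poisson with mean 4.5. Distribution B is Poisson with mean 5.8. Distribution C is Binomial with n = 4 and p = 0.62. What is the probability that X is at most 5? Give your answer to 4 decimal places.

Conditional on each component, P(X ≤ 5): A: 0.70293; B: 0.478315; C: 1.
By total probability, P(X ≤ 5) = 0.38·0.70293 + 0.39·0.478315 + 0.23·1 = 0.683656.

0.6837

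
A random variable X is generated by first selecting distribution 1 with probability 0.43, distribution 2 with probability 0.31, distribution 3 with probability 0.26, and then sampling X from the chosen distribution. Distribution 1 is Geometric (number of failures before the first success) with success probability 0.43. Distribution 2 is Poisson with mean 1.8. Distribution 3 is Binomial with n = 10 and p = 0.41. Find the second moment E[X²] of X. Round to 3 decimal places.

8.643

For each component E[X²] = Var + (mean)², giving 1: 4.83991; 2: 5.04; 3: 19.229.
Overall E[X²] = 0.43·4.83991 + 0.31·5.04 + 0.26·19.229 = 8.6431.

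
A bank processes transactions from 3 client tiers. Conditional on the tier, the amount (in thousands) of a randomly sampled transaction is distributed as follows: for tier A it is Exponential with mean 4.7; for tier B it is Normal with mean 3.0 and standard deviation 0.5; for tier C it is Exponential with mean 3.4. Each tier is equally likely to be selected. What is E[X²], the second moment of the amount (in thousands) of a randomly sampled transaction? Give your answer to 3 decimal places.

For each component E[X²] = Var + (mean)², giving A: 44.18; B: 9.25; C: 23.12.
Overall E[X²] = 0.333333·44.18 + 0.333333·9.25 + 0.333333·23.12 = 25.5167.

25.517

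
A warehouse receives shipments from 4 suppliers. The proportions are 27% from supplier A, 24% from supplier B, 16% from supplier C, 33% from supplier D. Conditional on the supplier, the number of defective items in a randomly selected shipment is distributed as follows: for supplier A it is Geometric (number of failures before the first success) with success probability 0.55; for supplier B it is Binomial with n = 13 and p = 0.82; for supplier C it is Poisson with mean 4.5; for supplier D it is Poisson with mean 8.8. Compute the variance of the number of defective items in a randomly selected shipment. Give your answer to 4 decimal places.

19.7323

Per component, A: μ=0.818182, E[X²]=2.15702; B: μ=10.66, E[X²]=115.554; C: μ=4.5, E[X²]=24.75; D: μ=8.8, E[X²]=86.24.
E[X] = 0.27·0.818182 + 0.24·10.66 + 0.16·4.5 + 0.33·8.8 = 6.40331.
E[X²] = 0.27·2.15702 + 0.24·115.554 + 0.16·24.75 + 0.33·86.24 = 60.7347.
Var(X) = E[X²] − (E[X])² = 60.7347 − 41.0024 = 19.7323.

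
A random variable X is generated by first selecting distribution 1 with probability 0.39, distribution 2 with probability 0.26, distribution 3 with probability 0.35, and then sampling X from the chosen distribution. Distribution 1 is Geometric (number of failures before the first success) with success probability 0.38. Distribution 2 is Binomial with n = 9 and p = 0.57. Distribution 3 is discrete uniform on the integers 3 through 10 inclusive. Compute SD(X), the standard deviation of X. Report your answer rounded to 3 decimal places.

Per component, 1: μ=1.63158, E[X²]=6.95568; 2: μ=5.13, E[X²]=28.5228; 3: μ=6.5, E[X²]=47.5.
E[X] = 0.39·1.63158 + 0.26·5.13 + 0.35·6.5 = 4.24512.
E[X²] = 0.39·6.95568 + 0.26·28.5228 + 0.35·47.5 = 26.7536.
Var(X) = E[X²] − (E[X])² = 26.7536 − 18.021 = 8.73263.
SD(X) = √8.73263 = 2.9551.

2.955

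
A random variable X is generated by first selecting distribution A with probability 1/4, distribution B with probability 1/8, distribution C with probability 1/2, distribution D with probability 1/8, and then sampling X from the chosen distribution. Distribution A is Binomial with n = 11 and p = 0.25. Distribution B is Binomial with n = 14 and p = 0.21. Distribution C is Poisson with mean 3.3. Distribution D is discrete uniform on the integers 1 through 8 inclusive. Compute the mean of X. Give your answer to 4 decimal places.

Component means — A: 2.75; B: 2.94; C: 3.3; D: 4.5.
E[X] = 0.25·2.75 + 0.125·2.94 + 0.5·3.3 + 0.125·4.5 = 3.2675.

3.2675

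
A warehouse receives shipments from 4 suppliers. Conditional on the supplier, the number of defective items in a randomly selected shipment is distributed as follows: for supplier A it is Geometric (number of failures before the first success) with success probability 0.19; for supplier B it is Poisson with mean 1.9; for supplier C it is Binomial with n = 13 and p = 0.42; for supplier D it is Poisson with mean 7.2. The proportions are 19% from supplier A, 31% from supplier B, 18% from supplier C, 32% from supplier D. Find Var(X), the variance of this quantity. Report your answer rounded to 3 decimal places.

12.297

Per component, A: μ=4.26316, E[X²]=40.6122; B: μ=1.9, E[X²]=5.51; C: μ=5.46, E[X²]=32.9784; D: μ=7.2, E[X²]=59.04.
E[X] = 0.19·4.26316 + 0.31·1.9 + 0.18·5.46 + 0.32·7.2 = 4.6858.
E[X²] = 0.19·40.6122 + 0.31·5.51 + 0.18·32.9784 + 0.32·59.04 = 34.2533.
Var(X) = E[X²] − (E[X])² = 34.2533 − 21.9567 = 12.2966.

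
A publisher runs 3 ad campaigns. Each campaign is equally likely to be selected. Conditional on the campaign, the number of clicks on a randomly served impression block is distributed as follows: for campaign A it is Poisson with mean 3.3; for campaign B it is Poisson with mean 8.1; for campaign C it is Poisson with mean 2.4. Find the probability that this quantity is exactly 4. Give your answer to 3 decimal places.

Conditional on each campaign, P(X = 4): A: 0.182252; B: 0.0544432; C: 0.125408.
By total probability, P(X = 4) = 0.333333·0.182252 + 0.333333·0.0544432 + 0.333333·0.125408 = 0.120701.

0.121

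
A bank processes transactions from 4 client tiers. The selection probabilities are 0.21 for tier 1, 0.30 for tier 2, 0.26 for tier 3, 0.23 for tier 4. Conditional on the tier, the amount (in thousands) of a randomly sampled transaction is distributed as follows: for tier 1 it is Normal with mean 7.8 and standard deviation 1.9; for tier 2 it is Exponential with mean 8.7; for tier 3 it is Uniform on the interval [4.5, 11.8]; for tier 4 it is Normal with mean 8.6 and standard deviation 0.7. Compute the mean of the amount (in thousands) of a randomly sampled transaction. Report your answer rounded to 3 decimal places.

Component means — 1: 7.8; 2: 8.7; 3: 8.15; 4: 8.6.
E[X] = 0.21·7.8 + 0.3·8.7 + 0.26·8.15 + 0.23·8.6 = 8.345.

8.345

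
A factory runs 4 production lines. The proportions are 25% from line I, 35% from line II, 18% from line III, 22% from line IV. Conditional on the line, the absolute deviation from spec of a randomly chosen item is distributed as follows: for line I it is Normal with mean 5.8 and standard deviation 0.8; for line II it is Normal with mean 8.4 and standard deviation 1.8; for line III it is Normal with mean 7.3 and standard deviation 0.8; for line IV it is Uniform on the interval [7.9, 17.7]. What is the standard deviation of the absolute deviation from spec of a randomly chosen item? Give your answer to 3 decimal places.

3.053

Per component, I: μ=5.8, E[X²]=34.28; II: μ=8.4, E[X²]=73.8; III: μ=7.3, E[X²]=53.93; IV: μ=12.8, E[X²]=171.843.
E[X] = 0.25·5.8 + 0.35·8.4 + 0.18·7.3 + 0.22·12.8 = 8.52.
E[X²] = 0.25·34.28 + 0.35·73.8 + 0.18·53.93 + 0.22·171.843 = 81.9129.
Var(X) = E[X²] − (E[X])² = 81.9129 − 72.5904 = 9.32253.
SD(X) = √9.32253 = 3.05328.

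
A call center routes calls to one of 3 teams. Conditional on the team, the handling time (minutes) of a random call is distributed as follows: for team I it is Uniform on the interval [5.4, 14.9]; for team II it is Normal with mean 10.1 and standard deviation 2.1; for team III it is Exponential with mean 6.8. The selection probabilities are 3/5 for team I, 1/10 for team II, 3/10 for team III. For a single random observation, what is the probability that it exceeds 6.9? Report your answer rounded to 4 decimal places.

0.7076

Conditional on each team, P(X > 6.9): I: 0.842105; II: 0.936222; III: 0.362509.
By total probability, P(X > 6.9) = 0.6·0.842105 + 0.1·0.936222 + 0.3·0.362509 = 0.707638.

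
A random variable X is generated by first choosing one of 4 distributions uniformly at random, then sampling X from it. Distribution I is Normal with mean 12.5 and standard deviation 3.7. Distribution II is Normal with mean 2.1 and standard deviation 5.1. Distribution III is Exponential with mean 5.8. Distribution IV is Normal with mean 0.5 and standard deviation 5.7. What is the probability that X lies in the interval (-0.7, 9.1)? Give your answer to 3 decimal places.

Conditional on each component, P(-0.7 < X < 9.1): I: 0.178889; II: 0.623558; III: 0.791739; IV: 0.517693.
By total probability, P(-0.7 < X < 9.1) = 0.25·0.178889 + 0.25·0.623558 + 0.25·0.791739 + 0.25·0.517693 = 0.52797.

0.528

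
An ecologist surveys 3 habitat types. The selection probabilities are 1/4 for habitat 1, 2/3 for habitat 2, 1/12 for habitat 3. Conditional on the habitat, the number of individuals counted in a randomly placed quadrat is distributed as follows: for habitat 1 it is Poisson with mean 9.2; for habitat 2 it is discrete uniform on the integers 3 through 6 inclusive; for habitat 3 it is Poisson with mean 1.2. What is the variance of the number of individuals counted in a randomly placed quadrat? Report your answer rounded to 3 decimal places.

Per component, 1: μ=9.2, E[X²]=93.84; 2: μ=4.5, E[X²]=21.5; 3: μ=1.2, E[X²]=2.64.
E[X] = 0.25·9.2 + 0.666667·4.5 + 0.0833333·1.2 = 5.4.
E[X²] = 0.25·93.84 + 0.666667·21.5 + 0.0833333·2.64 = 38.0133.
Var(X) = E[X²] − (E[X])² = 38.0133 − 29.16 = 8.85333.

8.853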